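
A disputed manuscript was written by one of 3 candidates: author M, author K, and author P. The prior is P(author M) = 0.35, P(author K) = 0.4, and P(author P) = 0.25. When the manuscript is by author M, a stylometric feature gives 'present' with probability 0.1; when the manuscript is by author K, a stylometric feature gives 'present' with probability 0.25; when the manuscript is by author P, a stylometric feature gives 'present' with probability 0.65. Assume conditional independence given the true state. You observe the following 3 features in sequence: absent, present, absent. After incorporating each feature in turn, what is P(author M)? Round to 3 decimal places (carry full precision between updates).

0.271

Apply Bayes' rule sequentially, carrying P(author M) forward.
After 'absent': normaliser = 0.9·0.3500 + 0.75·0.4000 + 0.35·0.2500; P(author M) ≈ 0.4484, P(author K) ≈ 0.4270, P(author P) ≈ 0.1246
After 'present': normaliser = 0.1·0.4484 + 0.25·0.4270 + 0.65·0.1246; P(author M) ≈ 0.1928, P(author K) ≈ 0.4591, P(author P) ≈ 0.3481
After 'absent': normaliser = 0.9·0.1928 + 0.75·0.4591 + 0.35·0.3481; P(author M) ≈ 0.2713, P(author K) ≈ 0.5382, P(author P) ≈ 0.1905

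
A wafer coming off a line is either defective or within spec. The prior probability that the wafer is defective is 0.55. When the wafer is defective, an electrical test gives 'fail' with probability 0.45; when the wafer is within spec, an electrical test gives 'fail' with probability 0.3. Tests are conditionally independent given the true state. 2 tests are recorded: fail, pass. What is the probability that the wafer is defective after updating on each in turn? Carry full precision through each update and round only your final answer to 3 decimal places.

Each posterior becomes the prior for the next update.
After 'fail': P(defective) = 0.45·0.5500 / (0.45·0.5500 + 0.3·0.4500) ≈ 0.6471
After 'pass': P(defective) = 0.55·0.6471 / (0.55·0.6471 + 0.7·0.3529) ≈ 0.5902

0.590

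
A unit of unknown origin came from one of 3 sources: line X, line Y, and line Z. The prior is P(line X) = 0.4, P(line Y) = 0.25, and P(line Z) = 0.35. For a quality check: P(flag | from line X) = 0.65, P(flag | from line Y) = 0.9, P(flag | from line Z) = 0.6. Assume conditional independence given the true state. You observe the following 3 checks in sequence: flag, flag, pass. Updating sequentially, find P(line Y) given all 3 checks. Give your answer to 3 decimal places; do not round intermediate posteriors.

0.156

After 'flag': normaliser = 0.65·0.4000 + 0.9·0.2500 + 0.6·0.3500; P(line X) ≈ 0.3741, P(line Y) ≈ 0.3237, P(line Z) ≈ 0.3022
After 'flag': normaliser = 0.65·0.3741 + 0.9·0.3237 + 0.6·0.3022; P(line X) ≈ 0.3397, P(line Y) ≈ 0.4070, P(line Z) ≈ 0.2533
After 'pass': normaliser = 0.35·0.3397 + 0.1·0.4070 + 0.4·0.2533; P(line X) ≈ 0.4557, P(line Y) ≈ 0.1560, P(line Z) ≈ 0.3883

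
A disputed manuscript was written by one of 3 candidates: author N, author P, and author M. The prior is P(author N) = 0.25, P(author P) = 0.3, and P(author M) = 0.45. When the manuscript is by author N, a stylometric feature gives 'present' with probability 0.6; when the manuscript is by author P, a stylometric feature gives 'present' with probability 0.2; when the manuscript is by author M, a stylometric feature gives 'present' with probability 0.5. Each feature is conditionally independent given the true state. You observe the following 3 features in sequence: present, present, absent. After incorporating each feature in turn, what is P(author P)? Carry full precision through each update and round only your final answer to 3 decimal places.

0.094

Apply Bayes' rule sequentially, carrying P(author P) forward.
After 'present': normaliser = 0.6·0.2500 + 0.2·0.3000 + 0.5·0.4500; P(author N) ≈ 0.3448, P(author P) ≈ 0.1379, P(author M) ≈ 0.5172
After 'present': normaliser = 0.6·0.3448 + 0.2·0.1379 + 0.5·0.5172; P(author N) ≈ 0.4196, P(author P) ≈ 0.0559, P(author M) ≈ 0.5245
After 'absent': normaliser = 0.4·0.4196 + 0.8·0.0559 + 0.5·0.5245; P(author N) ≈ 0.3535, P(author P) ≈ 0.0943, P(author M) ≈ 0.5523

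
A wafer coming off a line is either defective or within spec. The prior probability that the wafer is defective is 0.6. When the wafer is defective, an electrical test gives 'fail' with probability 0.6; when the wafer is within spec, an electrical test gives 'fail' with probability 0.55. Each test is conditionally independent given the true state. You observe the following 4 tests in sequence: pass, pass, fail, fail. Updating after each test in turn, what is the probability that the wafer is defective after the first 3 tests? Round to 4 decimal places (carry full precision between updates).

0.5639

After 'pass': P(defective) = 0.4·0.6000 / (0.4·0.6000 + 0.45·0.4000) ≈ 0.5714
After 'pass': P(defective) = 0.4·0.5714 / (0.4·0.5714 + 0.45·0.4286) ≈ 0.5424
After 'fail': P(defective) = 0.6·0.5424 / (0.6·0.5424 + 0.55·0.4576) ≈ 0.5639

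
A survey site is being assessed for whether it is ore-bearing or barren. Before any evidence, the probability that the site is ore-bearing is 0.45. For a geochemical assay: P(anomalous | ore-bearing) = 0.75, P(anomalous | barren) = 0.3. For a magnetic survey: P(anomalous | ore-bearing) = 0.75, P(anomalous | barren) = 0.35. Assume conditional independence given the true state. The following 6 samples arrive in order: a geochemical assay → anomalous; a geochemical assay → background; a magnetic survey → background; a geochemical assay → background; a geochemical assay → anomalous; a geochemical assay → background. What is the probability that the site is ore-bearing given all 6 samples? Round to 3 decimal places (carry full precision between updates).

Apply Bayes' rule sequentially, carrying P(ore) forward.
After a geochemical assay='anomalous': P(ore) = 0.75·0.4500 / (0.75·0.4500 + 0.3·0.5500) ≈ 0.6716
After a geochemical assay='background': P(ore) = 0.25·0.6716 / (0.25·0.6716 + 0.7·0.3284) ≈ 0.4221
After a magnetic survey='background': P(ore) = 0.25·0.4221 / (0.25·0.4221 + 0.65·0.5779) ≈ 0.2193
After a geochemical assay='background': P(ore) = 0.25·0.2193 / (0.25·0.2193 + 0.7·0.7807) ≈ 0.0912
After a geochemical assay='anomalous': P(ore) = 0.75·0.0912 / (0.75·0.0912 + 0.3·0.9088) ≈ 0.2006
After a geochemical assay='background': P(ore) = 0.25·0.2006 / (0.25·0.2006 + 0.7·0.7994) ≈ 0.0822

0.082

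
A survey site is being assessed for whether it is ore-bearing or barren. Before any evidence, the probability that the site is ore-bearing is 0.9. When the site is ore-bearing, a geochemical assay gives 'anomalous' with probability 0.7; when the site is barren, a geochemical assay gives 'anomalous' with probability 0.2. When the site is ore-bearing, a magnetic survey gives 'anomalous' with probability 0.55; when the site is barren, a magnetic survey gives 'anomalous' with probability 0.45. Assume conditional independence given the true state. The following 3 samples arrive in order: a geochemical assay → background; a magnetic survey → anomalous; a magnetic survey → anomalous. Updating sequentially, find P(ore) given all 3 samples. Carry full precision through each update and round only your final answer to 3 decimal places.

0.834

After a geochemical assay='background': P(ore) = 0.3·0.9000 / (0.3·0.9000 + 0.8·0.1000) ≈ 0.7714
After a magnetic survey='anomalous': P(ore) = 0.55·0.7714 / (0.55·0.7714 + 0.45·0.2286) ≈ 0.8049
After a magnetic survey='anomalous': P(ore) = 0.55·0.8049 / (0.55·0.8049 + 0.45·0.1951) ≈ 0.8345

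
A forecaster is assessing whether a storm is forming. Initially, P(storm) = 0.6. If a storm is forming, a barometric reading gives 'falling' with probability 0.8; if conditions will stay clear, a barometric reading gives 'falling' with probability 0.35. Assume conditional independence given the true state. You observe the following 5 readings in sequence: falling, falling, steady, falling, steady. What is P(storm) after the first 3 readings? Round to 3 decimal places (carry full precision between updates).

After 'falling': P(storm) = 0.8·0.6000 / (0.8·0.6000 + 0.35·0.4000) ≈ 0.7742
After 'falling': P(storm) = 0.8·0.7742 / (0.8·0.7742 + 0.35·0.2258) ≈ 0.8868
After 'steady': P(storm) = 0.2·0.8868 / (0.2·0.8868 + 0.65·0.1132) ≈ 0.7069

0.707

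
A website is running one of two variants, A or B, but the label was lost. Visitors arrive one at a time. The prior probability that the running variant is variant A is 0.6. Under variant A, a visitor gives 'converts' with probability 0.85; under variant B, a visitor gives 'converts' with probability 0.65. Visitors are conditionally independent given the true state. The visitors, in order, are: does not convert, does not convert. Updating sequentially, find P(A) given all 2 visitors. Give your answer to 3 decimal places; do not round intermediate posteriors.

0.216

After 'does not convert': P(A) = 0.15·0.6000 / (0.15·0.6000 + 0.35·0.4000) ≈ 0.3913
After 'does not convert': P(A) = 0.15·0.3913 / (0.15·0.3913 + 0.35·0.6087) ≈ 0.2160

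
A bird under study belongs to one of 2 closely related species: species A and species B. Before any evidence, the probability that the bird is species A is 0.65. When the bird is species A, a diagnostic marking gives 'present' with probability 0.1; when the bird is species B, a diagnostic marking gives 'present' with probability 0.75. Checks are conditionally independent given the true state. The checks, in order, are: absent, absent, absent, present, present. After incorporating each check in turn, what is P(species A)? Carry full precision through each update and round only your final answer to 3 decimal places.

Each posterior becomes the prior for the next update.
After 'absent': P(species A) = 0.9·0.6500 / (0.9·0.6500 + 0.25·0.3500) ≈ 0.8699
After 'absent': P(species A) = 0.9·0.8699 / (0.9·0.8699 + 0.25·0.1301) ≈ 0.9601
After 'absent': P(species A) = 0.9·0.9601 / (0.9·0.9601 + 0.25·0.0399) ≈ 0.9886
After 'present': P(species A) = 0.1·0.9886 / (0.1·0.9886 + 0.75·0.0114) ≈ 0.9203
After 'present': P(species A) = 0.1·0.9203 / (0.1·0.9203 + 0.75·0.0797) ≈ 0.6064

0.606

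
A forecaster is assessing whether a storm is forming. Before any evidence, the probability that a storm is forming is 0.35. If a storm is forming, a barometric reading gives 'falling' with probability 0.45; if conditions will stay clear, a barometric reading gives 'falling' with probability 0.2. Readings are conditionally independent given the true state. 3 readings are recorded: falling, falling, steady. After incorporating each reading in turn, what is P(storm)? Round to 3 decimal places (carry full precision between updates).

0.652

After 'falling': P(storm) = 0.45·0.3500 / (0.45·0.3500 + 0.2·0.6500) ≈ 0.5478
After 'falling': P(storm) = 0.45·0.5478 / (0.45·0.5478 + 0.2·0.4522) ≈ 0.7316
After 'steady': P(storm) = 0.55·0.7316 / (0.55·0.7316 + 0.8·0.2684) ≈ 0.6521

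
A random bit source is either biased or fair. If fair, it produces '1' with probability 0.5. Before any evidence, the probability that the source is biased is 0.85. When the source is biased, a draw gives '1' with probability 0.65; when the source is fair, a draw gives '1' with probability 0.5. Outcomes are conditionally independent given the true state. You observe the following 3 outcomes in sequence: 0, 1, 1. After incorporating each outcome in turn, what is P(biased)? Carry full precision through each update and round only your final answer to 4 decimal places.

Each posterior becomes the prior for the next update.
After '0': P(biased) = 0.35·0.8500 / (0.35·0.8500 + 0.5·0.1500) ≈ 0.7987
After '1': P(biased) = 0.65·0.7987 / (0.65·0.7987 + 0.5·0.2013) ≈ 0.8376
After '1': P(biased) = 0.65·0.8376 / (0.65·0.8376 + 0.5·0.1624) ≈ 0.8702

0.8702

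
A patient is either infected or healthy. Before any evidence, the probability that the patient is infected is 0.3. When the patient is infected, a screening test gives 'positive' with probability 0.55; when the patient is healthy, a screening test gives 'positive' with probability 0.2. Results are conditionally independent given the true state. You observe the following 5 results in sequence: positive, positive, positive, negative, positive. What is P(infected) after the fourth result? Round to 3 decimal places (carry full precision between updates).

After 'positive': P(infected) = 0.55·0.3000 / (0.55·0.3000 + 0.2·0.7000) ≈ 0.5410
After 'positive': P(infected) = 0.55·0.5410 / (0.55·0.5410 + 0.2·0.4590) ≈ 0.7642
After 'positive': P(infected) = 0.55·0.7642 / (0.55·0.7642 + 0.2·0.2358) ≈ 0.8991
After 'negative': P(infected) = 0.45·0.8991 / (0.45·0.8991 + 0.8·0.1009) ≈ 0.8337

0.834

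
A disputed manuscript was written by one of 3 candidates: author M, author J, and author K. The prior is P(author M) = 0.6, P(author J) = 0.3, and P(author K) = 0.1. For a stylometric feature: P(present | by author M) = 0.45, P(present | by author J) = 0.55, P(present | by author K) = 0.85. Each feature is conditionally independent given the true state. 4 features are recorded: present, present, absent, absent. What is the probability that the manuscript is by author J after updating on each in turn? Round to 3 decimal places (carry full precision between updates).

0.324

After 'present': normaliser = 0.45·0.6000 + 0.55·0.3000 + 0.85·0.1000; P(author M) ≈ 0.5192, P(author J) ≈ 0.3173, P(author K) ≈ 0.1635
After 'present': normaliser = 0.45·0.5192 + 0.55·0.3173 + 0.85·0.1635; P(author M) ≈ 0.4271, P(author J) ≈ 0.3190, P(author K) ≈ 0.2540
After 'absent': normaliser = 0.55·0.4271 + 0.45·0.3190 + 0.15·0.2540; P(author M) ≈ 0.5639, P(author J) ≈ 0.3446, P(author K) ≈ 0.0915
After 'absent': normaliser = 0.55·0.5639 + 0.45·0.3446 + 0.15·0.0915; P(author M) ≈ 0.6476, P(author J) ≈ 0.3238, P(author K) ≈ 0.0286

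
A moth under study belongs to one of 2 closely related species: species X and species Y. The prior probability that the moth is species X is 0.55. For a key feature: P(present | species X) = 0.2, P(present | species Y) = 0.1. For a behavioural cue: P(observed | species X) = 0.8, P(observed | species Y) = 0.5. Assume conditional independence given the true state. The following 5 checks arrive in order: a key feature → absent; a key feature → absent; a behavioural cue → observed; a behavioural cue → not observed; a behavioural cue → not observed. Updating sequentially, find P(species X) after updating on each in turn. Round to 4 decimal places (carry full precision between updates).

After a key feature='absent': P(species X) = 0.8·0.5500 / (0.8·0.5500 + 0.9·0.4500) ≈ 0.5207
After a key feature='absent': P(species X) = 0.8·0.5207 / (0.8·0.5207 + 0.9·0.4793) ≈ 0.4913
After a behavioural cue='observed': P(species X) = 0.8·0.4913 / (0.8·0.4913 + 0.5·0.5087) ≈ 0.6071
After a behavioural cue='not observed': P(species X) = 0.2·0.6071 / (0.2·0.6071 + 0.5·0.3929) ≈ 0.3820
After a behavioural cue='not observed': P(species X) = 0.2·0.3820 / (0.2·0.3820 + 0.5·0.6180) ≈ 0.1982

0.1982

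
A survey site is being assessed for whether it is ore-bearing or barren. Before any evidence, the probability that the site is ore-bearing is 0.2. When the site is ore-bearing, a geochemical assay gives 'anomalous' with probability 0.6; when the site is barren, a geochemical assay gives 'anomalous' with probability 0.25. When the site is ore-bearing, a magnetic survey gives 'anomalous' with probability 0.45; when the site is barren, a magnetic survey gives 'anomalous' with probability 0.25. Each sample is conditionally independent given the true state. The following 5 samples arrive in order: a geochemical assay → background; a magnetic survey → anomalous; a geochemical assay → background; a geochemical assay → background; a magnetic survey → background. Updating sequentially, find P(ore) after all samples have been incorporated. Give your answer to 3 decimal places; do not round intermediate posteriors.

0.048

After a geochemical assay='background': P(ore) = 0.4·0.2000 / (0.4·0.2000 + 0.75·0.8000) ≈ 0.1176
After a magnetic survey='anomalous': P(ore) = 0.45·0.1176 / (0.45·0.1176 + 0.25·0.8824) ≈ 0.1935
After a geochemical assay='background': P(ore) = 0.4·0.1935 / (0.4·0.1935 + 0.75·0.8065) ≈ 0.1135
After a geochemical assay='background': P(ore) = 0.4·0.1135 / (0.4·0.1135 + 0.75·0.8865) ≈ 0.0639
After a magnetic survey='background': P(ore) = 0.55·0.0639 / (0.55·0.0639 + 0.75·0.9361) ≈ 0.0477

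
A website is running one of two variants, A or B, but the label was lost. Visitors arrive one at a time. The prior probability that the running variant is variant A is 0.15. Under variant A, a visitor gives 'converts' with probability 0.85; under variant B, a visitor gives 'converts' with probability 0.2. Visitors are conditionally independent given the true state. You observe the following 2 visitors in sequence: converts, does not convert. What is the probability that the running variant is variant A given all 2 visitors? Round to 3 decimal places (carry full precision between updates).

After 'converts': P(A) = 0.85·0.1500 / (0.85·0.1500 + 0.2·0.8500) ≈ 0.4286
After 'does not convert': P(A) = 0.15·0.4286 / (0.15·0.4286 + 0.8·0.5714) ≈ 0.1233

0.123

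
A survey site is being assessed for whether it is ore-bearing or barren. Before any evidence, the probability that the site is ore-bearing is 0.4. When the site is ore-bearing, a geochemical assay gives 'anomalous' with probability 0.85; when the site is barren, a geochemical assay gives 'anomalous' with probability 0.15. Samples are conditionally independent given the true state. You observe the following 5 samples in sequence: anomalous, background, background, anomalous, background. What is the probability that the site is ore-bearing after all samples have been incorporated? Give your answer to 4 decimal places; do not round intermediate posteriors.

Apply Bayes' rule sequentially, carrying P(ore) forward.
After 'anomalous': P(ore) = 0.85·0.4000 / (0.85·0.4000 + 0.15·0.6000) ≈ 0.7907
After 'background': P(ore) = 0.15·0.7907 / (0.15·0.7907 + 0.85·0.2093) ≈ 0.4000
After 'background': P(ore) = 0.15·0.4000 / (0.15·0.4000 + 0.85·0.6000) ≈ 0.1053
After 'anomalous': P(ore) = 0.85·0.1053 / (0.85·0.1053 + 0.15·0.8947) ≈ 0.4000
After 'background': P(ore) = 0.15·0.4000 / (0.15·0.4000 + 0.85·0.6000) ≈ 0.1053

0.1053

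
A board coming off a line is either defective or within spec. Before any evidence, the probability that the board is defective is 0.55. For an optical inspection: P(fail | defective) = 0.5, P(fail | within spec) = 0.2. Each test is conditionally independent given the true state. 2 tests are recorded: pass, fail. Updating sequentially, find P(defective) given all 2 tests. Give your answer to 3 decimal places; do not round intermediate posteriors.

0.656

After 'pass': P(defective) = 0.5·0.5500 / (0.5·0.5500 + 0.8·0.4500) ≈ 0.4331
After 'fail': P(defective) = 0.5·0.4331 / (0.5·0.4331 + 0.2·0.5669) ≈ 0.6563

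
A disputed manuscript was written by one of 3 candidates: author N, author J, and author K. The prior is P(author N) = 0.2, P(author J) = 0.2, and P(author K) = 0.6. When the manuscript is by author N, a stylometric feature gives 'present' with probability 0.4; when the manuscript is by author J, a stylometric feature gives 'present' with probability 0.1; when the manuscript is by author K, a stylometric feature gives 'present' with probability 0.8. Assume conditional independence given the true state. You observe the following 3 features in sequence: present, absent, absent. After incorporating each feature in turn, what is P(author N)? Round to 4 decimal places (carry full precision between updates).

Apply Bayes' rule sequentially, carrying P(author N) forward.
After 'present': normaliser = 0.4·0.2000 + 0.1·0.2000 + 0.8·0.6000; P(author N) ≈ 0.1379, P(author J) ≈ 0.0345, P(author K) ≈ 0.8276
After 'absent': normaliser = 0.6·0.1379 + 0.9·0.0345 + 0.2·0.8276; P(author N) ≈ 0.2963, P(author J) ≈ 0.1111, P(author K) ≈ 0.5926
After 'absent': normaliser = 0.6·0.2963 + 0.9·0.1111 + 0.2·0.5926; P(author N) ≈ 0.4486, P(author J) ≈ 0.2523, P(author K) ≈ 0.2991

0.4486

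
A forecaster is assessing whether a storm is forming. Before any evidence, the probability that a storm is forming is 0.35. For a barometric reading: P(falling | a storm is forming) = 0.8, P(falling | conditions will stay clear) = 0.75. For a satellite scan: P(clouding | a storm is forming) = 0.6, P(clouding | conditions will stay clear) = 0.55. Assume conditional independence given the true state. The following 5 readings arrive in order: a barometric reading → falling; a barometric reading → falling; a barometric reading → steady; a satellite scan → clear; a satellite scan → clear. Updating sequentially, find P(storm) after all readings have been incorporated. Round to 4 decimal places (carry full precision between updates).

0.2792

After a barometric reading='falling': P(storm) = 0.8·0.3500 / (0.8·0.3500 + 0.75·0.6500) ≈ 0.3648
After a barometric reading='falling': P(storm) = 0.8·0.3648 / (0.8·0.3648 + 0.75·0.6352) ≈ 0.3799
After a barometric reading='steady': P(storm) = 0.2·0.3799 / (0.2·0.3799 + 0.25·0.6201) ≈ 0.3289
After a satellite scan='clear': P(storm) = 0.4·0.3289 / (0.4·0.3289 + 0.45·0.6711) ≈ 0.3035
After a satellite scan='clear': P(storm) = 0.4·0.3035 / (0.4·0.3035 + 0.45·0.6965) ≈ 0.2792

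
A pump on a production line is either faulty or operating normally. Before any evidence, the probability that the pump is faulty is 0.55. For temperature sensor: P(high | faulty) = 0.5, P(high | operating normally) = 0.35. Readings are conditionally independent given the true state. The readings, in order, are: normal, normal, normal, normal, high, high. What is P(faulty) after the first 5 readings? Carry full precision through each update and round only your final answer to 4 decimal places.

0.3794

After 'normal': P(faulty) = 0.5·0.5500 / (0.5·0.5500 + 0.65·0.4500) ≈ 0.4846
After 'normal': P(faulty) = 0.5·0.4846 / (0.5·0.4846 + 0.65·0.5154) ≈ 0.4197
After 'normal': P(faulty) = 0.5·0.4197 / (0.5·0.4197 + 0.65·0.5803) ≈ 0.3575
After 'normal': P(faulty) = 0.5·0.3575 / (0.5·0.3575 + 0.65·0.6425) ≈ 0.2997
After 'high': P(faulty) = 0.5·0.2997 / (0.5·0.2997 + 0.35·0.7003) ≈ 0.3794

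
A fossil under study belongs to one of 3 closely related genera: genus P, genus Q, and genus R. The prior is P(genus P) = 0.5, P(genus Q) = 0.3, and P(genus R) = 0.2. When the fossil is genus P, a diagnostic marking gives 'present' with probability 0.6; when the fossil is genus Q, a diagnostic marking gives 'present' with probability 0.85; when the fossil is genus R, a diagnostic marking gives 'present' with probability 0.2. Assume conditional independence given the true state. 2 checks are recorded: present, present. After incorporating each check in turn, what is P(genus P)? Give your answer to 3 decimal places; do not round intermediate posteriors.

0.445

After 'present': normaliser = 0.6·0.5000 + 0.85·0.3000 + 0.2·0.2000; P(genus P) ≈ 0.5042, P(genus Q) ≈ 0.4286, P(genus R) ≈ 0.0672
After 'present': normaliser = 0.6·0.5042 + 0.85·0.4286 + 0.2·0.0672; P(genus P) ≈ 0.4447, P(genus Q) ≈ 0.5355, P(genus R) ≈ 0.0198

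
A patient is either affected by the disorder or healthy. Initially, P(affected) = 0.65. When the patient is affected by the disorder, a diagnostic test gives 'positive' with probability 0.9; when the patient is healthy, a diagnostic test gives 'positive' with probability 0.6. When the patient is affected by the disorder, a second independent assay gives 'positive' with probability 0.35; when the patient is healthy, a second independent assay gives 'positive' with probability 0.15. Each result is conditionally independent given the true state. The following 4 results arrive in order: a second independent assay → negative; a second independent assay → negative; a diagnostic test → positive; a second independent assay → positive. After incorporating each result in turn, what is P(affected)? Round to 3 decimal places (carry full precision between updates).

0.792

After a second independent assay='negative': P(affected) = 0.65·0.6500 / (0.65·0.6500 + 0.85·0.3500) ≈ 0.5868
After a second independent assay='negative': P(affected) = 0.65·0.5868 / (0.65·0.5868 + 0.85·0.4132) ≈ 0.5206
After a diagnostic test='positive': P(affected) = 0.9·0.5206 / (0.9·0.5206 + 0.6·0.4794) ≈ 0.6196
After a second independent assay='positive': P(affected) = 0.35·0.6196 / (0.35·0.6196 + 0.15·0.3804) ≈ 0.7917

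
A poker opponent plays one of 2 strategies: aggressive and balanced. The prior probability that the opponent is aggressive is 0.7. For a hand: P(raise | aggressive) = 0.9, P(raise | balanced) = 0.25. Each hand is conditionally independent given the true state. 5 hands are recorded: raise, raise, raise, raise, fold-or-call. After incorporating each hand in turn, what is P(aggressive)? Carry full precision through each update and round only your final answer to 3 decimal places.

After 'raise': P(aggressive) = 0.9·0.7000 / (0.9·0.7000 + 0.25·0.3000) ≈ 0.8936
After 'raise': P(aggressive) = 0.9·0.8936 / (0.9·0.8936 + 0.25·0.1064) ≈ 0.9680
After 'raise': P(aggressive) = 0.9·0.9680 / (0.9·0.9680 + 0.25·0.0320) ≈ 0.9909
After 'raise': P(aggressive) = 0.9·0.9909 / (0.9·0.9909 + 0.25·0.0091) ≈ 0.9975
After 'fold-or-call': P(aggressive) = 0.1·0.9975 / (0.1·0.9975 + 0.75·0.0025) ≈ 0.9812

0.981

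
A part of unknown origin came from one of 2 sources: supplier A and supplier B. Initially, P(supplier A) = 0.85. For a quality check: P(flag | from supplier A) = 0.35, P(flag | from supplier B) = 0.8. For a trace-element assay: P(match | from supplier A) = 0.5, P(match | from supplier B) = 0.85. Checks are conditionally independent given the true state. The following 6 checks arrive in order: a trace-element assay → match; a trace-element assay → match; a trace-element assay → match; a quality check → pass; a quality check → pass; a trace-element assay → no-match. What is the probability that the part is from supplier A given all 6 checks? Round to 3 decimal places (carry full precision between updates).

0.976

Apply Bayes' rule sequentially, carrying P(supplier A) forward.
After a trace-element assay='match': P(supplier A) = 0.5·0.8500 / (0.5·0.8500 + 0.85·0.1500) ≈ 0.7692
After a trace-element assay='match': P(supplier A) = 0.5·0.7692 / (0.5·0.7692 + 0.85·0.2308) ≈ 0.6623
After a trace-element assay='match': P(supplier A) = 0.5·0.6623 / (0.5·0.6623 + 0.85·0.3377) ≈ 0.5356
After a quality check='pass': P(supplier A) = 0.65·0.5356 / (0.65·0.5356 + 0.2·0.4644) ≈ 0.7894
After a quality check='pass': P(supplier A) = 0.65·0.7894 / (0.65·0.7894 + 0.2·0.2106) ≈ 0.9241
After a trace-element assay='no-match': P(supplier A) = 0.5·0.9241 / (0.5·0.9241 + 0.15·0.0759) ≈ 0.9760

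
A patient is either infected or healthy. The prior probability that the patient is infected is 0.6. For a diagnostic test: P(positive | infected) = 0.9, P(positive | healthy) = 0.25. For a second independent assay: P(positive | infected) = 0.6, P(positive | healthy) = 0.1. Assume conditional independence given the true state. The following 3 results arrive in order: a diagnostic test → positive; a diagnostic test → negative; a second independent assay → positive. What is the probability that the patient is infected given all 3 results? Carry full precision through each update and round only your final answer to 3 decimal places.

0.812

After a diagnostic test='positive': P(infected) = 0.9·0.6000 / (0.9·0.6000 + 0.25·0.4000) ≈ 0.8438
After a diagnostic test='negative': P(infected) = 0.1·0.8438 / (0.1·0.8438 + 0.75·0.1562) ≈ 0.4186
After a second independent assay='positive': P(infected) = 0.6·0.4186 / (0.6·0.4186 + 0.1·0.5814) ≈ 0.8120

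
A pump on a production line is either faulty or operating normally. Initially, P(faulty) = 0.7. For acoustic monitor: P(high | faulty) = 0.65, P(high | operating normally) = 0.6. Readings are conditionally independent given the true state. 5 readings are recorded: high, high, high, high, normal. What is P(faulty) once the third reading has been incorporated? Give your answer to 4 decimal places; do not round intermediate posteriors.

0.7479

After 'high': P(faulty) = 0.65·0.7000 / (0.65·0.7000 + 0.6·0.3000) ≈ 0.7165
After 'high': P(faulty) = 0.65·0.7165 / (0.65·0.7165 + 0.6·0.2835) ≈ 0.7325
After 'high': P(faulty) = 0.65·0.7325 / (0.65·0.7325 + 0.6·0.2675) ≈ 0.7479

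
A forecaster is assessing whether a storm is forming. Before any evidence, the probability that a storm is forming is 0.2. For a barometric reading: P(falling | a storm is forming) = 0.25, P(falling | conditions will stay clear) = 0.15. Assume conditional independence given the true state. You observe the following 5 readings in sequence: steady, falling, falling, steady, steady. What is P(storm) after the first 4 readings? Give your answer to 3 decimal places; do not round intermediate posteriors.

After 'steady': P(storm) = 0.75·0.2000 / (0.75·0.2000 + 0.85·0.8000) ≈ 0.1807
After 'falling': P(storm) = 0.25·0.1807 / (0.25·0.1807 + 0.15·0.8193) ≈ 0.2688
After 'falling': P(storm) = 0.25·0.2688 / (0.25·0.2688 + 0.15·0.7312) ≈ 0.3799
After 'steady': P(storm) = 0.75·0.3799 / (0.75·0.3799 + 0.85·0.6201) ≈ 0.3509

0.351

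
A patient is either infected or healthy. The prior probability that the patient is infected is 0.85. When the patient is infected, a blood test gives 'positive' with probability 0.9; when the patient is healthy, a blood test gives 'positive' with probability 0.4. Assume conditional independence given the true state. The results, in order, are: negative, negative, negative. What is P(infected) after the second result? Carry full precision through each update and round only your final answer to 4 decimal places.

0.1360

Each posterior becomes the prior for the next update.
After 'negative': P(infected) = 0.1·0.8500 / (0.1·0.8500 + 0.6·0.1500) ≈ 0.4857
After 'negative': P(infected) = 0.1·0.4857 / (0.1·0.4857 + 0.6·0.5143) ≈ 0.1360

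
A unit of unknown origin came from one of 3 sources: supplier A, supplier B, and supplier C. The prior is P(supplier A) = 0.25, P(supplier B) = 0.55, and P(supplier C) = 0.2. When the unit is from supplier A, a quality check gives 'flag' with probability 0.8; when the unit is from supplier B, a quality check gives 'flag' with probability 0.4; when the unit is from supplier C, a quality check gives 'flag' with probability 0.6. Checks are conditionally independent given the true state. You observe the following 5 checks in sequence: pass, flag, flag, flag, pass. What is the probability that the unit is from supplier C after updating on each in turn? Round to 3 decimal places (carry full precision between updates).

After 'pass': normaliser = 0.2·0.2500 + 0.6·0.5500 + 0.4·0.2000; P(supplier A) ≈ 0.1087, P(supplier B) ≈ 0.7174, P(supplier C) ≈ 0.1739
After 'flag': normaliser = 0.8·0.1087 + 0.4·0.7174 + 0.6·0.1739; P(supplier A) ≈ 0.1818, P(supplier B) ≈ 0.6000, P(supplier C) ≈ 0.2182
After 'flag': normaliser = 0.8·0.1818 + 0.4·0.6000 + 0.6·0.2182; P(supplier A) ≈ 0.2817, P(supplier B) ≈ 0.4648, P(supplier C) ≈ 0.2535
After 'flag': normaliser = 0.8·0.2817 + 0.4·0.4648 + 0.6·0.2535; P(supplier A) ≈ 0.4000, P(supplier B) ≈ 0.3300, P(supplier C) ≈ 0.2700
After 'pass': normaliser = 0.2·0.4000 + 0.6·0.3300 + 0.4·0.2700; P(supplier A) ≈ 0.2073, P(supplier B) ≈ 0.5130, P(supplier C) ≈ 0.2798

0.280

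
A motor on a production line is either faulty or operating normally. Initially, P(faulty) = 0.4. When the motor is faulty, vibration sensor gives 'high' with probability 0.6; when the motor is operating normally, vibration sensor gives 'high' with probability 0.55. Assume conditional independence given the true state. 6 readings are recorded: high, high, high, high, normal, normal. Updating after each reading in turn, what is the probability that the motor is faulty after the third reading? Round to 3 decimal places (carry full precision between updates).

0.464

Each posterior becomes the prior for the next update.
After 'high': P(faulty) = 0.6·0.4000 / (0.6·0.4000 + 0.55·0.6000) ≈ 0.4211
After 'high': P(faulty) = 0.6·0.4211 / (0.6·0.4211 + 0.55·0.5789) ≈ 0.4424
After 'high': P(faulty) = 0.6·0.4424 / (0.6·0.4424 + 0.55·0.5576) ≈ 0.4640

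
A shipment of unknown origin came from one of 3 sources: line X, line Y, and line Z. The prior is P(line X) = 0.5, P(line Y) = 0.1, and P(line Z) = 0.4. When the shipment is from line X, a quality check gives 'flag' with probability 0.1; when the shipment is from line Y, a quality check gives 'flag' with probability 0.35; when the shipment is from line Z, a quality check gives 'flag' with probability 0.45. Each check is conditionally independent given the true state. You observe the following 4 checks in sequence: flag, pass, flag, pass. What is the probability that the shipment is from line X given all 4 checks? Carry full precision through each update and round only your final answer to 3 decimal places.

Each posterior becomes the prior for the next update.
After 'flag': normaliser = 0.1·0.5000 + 0.35·0.1000 + 0.45·0.4000; P(line X) ≈ 0.1887, P(line Y) ≈ 0.1321, P(line Z) ≈ 0.6792
After 'pass': normaliser = 0.9·0.1887 + 0.65·0.1321 + 0.55·0.6792; P(line X) ≈ 0.2699, P(line Y) ≈ 0.1364, P(line Z) ≈ 0.5937
After 'flag': normaliser = 0.1·0.2699 + 0.35·0.1364 + 0.45·0.5937; P(line X) ≈ 0.0789, P(line Y) ≈ 0.1397, P(line Z) ≈ 0.7814
After 'pass': normaliser = 0.9·0.0789 + 0.65·0.1397 + 0.55·0.7814; P(line X) ≈ 0.1201, P(line Y) ≈ 0.1535, P(line Z) ≈ 0.7265

0.120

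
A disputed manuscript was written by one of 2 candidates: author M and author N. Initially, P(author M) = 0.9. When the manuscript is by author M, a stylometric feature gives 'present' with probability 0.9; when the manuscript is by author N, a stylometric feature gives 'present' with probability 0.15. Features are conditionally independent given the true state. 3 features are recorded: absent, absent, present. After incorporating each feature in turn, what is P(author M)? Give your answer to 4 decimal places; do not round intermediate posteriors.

0.4277

After 'absent': P(author M) = 0.1·0.9000 / (0.1·0.9000 + 0.85·0.1000) ≈ 0.5143
After 'absent': P(author M) = 0.1·0.5143 / (0.1·0.5143 + 0.85·0.4857) ≈ 0.1108
After 'present': P(author M) = 0.9·0.1108 / (0.9·0.1108 + 0.15·0.8892) ≈ 0.4277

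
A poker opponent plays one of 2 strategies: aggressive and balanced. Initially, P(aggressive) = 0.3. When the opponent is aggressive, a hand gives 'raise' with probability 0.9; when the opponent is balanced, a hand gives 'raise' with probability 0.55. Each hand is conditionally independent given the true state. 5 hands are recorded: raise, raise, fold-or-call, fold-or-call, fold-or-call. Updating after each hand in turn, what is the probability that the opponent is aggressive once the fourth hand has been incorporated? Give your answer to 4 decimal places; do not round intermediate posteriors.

After 'raise': P(aggressive) = 0.9·0.3000 / (0.9·0.3000 + 0.55·0.7000) ≈ 0.4122
After 'raise': P(aggressive) = 0.9·0.4122 / (0.9·0.4122 + 0.55·0.5878) ≈ 0.5344
After 'fold-or-call': P(aggressive) = 0.1·0.5344 / (0.1·0.5344 + 0.45·0.4656) ≈ 0.2032
After 'fold-or-call': P(aggressive) = 0.1·0.2032 / (0.1·0.2032 + 0.45·0.7968) ≈ 0.0536

0.0536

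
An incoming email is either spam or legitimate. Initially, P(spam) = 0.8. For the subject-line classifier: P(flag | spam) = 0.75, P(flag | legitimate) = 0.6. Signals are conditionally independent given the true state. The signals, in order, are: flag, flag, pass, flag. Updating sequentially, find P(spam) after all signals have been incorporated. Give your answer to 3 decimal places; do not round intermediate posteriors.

0.830

After 'flag': P(spam) = 0.75·0.8000 / (0.75·0.8000 + 0.6·0.2000) ≈ 0.8333
After 'flag': P(spam) = 0.75·0.8333 / (0.75·0.8333 + 0.6·0.1667) ≈ 0.8621
After 'pass': P(spam) = 0.25·0.8621 / (0.25·0.8621 + 0.4·0.1379) ≈ 0.7962
After 'flag': P(spam) = 0.75·0.7962 / (0.75·0.7962 + 0.6·0.2038) ≈ 0.8300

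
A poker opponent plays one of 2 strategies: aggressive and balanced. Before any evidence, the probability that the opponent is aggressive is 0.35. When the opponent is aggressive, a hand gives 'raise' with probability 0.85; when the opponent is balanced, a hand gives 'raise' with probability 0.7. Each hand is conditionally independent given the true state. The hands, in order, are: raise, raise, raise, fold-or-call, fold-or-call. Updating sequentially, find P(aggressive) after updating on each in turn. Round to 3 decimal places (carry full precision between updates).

0.194

Apply Bayes' rule sequentially, carrying P(aggressive) forward.
After 'raise': P(aggressive) = 0.85·0.3500 / (0.85·0.3500 + 0.7·0.6500) ≈ 0.3953
After 'raise': P(aggressive) = 0.85·0.3953 / (0.85·0.3953 + 0.7·0.6047) ≈ 0.4426
After 'raise': P(aggressive) = 0.85·0.4426 / (0.85·0.4426 + 0.7·0.5574) ≈ 0.4909
After 'fold-or-call': P(aggressive) = 0.15·0.4909 / (0.15·0.4909 + 0.3·0.5091) ≈ 0.3253
After 'fold-or-call': P(aggressive) = 0.15·0.3253 / (0.15·0.3253 + 0.3·0.6747) ≈ 0.1942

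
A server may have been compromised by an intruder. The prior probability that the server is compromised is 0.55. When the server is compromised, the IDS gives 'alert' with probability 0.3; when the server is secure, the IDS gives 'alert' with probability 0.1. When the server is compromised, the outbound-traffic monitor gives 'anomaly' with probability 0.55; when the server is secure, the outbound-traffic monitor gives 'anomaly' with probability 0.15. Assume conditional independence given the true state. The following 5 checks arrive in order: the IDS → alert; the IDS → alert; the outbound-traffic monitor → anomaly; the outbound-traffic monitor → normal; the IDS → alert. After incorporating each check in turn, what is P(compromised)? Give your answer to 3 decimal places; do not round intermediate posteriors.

After the IDS='alert': P(compromised) = 0.3·0.5500 / (0.3·0.5500 + 0.1·0.4500) ≈ 0.7857
After the IDS='alert': P(compromised) = 0.3·0.7857 / (0.3·0.7857 + 0.1·0.2143) ≈ 0.9167
After the outbound-traffic monitor='anomaly': P(compromised) = 0.55·0.9167 / (0.55·0.9167 + 0.15·0.0833) ≈ 0.9758
After the outbound-traffic monitor='normal': P(compromised) = 0.45·0.9758 / (0.45·0.9758 + 0.85·0.0242) ≈ 0.9553
After the IDS='alert': P(compromised) = 0.3·0.9553 / (0.3·0.9553 + 0.1·0.0447) ≈ 0.9846

0.985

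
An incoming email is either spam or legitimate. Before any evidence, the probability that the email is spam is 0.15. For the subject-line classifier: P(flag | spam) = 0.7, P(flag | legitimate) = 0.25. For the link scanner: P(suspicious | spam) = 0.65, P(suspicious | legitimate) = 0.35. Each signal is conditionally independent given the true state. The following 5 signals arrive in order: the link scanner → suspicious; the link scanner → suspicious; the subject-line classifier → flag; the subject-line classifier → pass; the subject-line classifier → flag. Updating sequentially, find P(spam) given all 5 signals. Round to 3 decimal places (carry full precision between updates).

0.656

Each posterior becomes the prior for the next update.
After the link scanner='suspicious': P(spam) = 0.65·0.1500 / (0.65·0.1500 + 0.35·0.8500) ≈ 0.2468
After the link scanner='suspicious': P(spam) = 0.65·0.2468 / (0.65·0.2468 + 0.35·0.7532) ≈ 0.3784
After the subject-line classifier='flag': P(spam) = 0.7·0.3784 / (0.7·0.3784 + 0.25·0.6216) ≈ 0.6302
After the subject-line classifier='pass': P(spam) = 0.3·0.6302 / (0.3·0.6302 + 0.75·0.3698) ≈ 0.4054
After the subject-line classifier='flag': P(spam) = 0.7·0.4054 / (0.7·0.4054 + 0.25·0.5946) ≈ 0.6562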